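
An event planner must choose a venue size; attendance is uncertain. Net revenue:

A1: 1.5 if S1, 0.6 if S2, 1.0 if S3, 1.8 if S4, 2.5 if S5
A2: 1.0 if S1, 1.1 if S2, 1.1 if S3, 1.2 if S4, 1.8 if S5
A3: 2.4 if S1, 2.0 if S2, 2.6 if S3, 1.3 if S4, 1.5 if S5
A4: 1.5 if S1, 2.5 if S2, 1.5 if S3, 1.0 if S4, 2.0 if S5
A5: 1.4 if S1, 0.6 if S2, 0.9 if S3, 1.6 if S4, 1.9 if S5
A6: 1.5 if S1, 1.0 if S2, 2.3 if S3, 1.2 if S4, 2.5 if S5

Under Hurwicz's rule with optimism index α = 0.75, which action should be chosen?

A1: 0.75·2.5 + 0.25·0.6 = 2.025
A2: 0.75·1.8 + 0.25·1.0 = 1.6
A3: 0.75·2.6 + 0.25·1.3 = 2.275
A4: 0.75·2.5 + 0.25·1.0 = 2.125
A5: 0.75·1.9 + 0.25·0.6 = 1.575
A6: 0.75·2.5 + 0.25·1.0 = 2.125
Highest Hurwicz score = 2.275 → A3.

A3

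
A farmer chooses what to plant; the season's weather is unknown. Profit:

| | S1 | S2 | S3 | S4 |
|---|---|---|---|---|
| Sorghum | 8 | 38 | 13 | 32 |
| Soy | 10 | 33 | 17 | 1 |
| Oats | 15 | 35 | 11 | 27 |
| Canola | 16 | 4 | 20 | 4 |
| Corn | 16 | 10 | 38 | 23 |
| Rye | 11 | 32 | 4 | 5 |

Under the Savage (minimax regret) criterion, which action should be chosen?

Column bests: S1=16, S2=38, S3=38, S4=32.
Sorghum regrets: 8, 0, 25, 0 → max 25
Soy regrets: 6, 5, 21, 31 → max 31
Oats regrets: 1, 3, 27, 5 → max 27
Canola regrets: 0, 34, 18, 28 → max 34
Corn regrets: 0, 28, 0, 9 → max 28
Rye regrets: 5, 6, 34, 27 → max 34
Smallest max regret = 25 → Sorghum.

Sorghum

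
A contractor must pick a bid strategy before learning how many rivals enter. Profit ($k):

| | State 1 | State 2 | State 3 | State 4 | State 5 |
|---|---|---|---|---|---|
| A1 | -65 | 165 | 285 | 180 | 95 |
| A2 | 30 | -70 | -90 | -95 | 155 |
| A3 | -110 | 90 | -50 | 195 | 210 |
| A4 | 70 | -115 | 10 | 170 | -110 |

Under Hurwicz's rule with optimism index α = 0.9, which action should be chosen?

A1

A1: 0.9·285 + 0.1·(-65) = 250
A2: 0.9·155 + 0.1·(-95) = 130
A3: 0.9·210 + 0.1·(-110) = 178
A4: 0.9·170 + 0.1·(-115) = 141.5
Highest Hurwicz score = 250 → A1.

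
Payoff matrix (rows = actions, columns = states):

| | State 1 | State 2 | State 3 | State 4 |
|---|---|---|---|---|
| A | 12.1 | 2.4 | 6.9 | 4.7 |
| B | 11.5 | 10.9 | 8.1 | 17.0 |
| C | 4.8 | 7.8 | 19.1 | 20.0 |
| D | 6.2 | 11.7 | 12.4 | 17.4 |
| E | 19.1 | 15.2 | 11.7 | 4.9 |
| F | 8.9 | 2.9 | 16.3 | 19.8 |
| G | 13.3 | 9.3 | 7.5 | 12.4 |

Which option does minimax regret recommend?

B

Column bests: State 1=19.1, State 2=15.2, State 3=19.1, State 4=20.0.
A regrets: 7.0, 12.8, 12.2, 15.3 → max 15.3
B regrets: 7.6, 4.3, 11.0, 3.0 → max 11.0
C regrets: 14.3, 7.4, 0.0, 0.0 → max 14.3
D regrets: 12.9, 3.5, 6.7, 2.6 → max 12.9
E regrets: 0.0, 0.0, 7.4, 15.1 → max 15.1
F regrets: 10.2, 12.3, 2.8, 0.2 → max 12.3
G regrets: 5.8, 5.9, 11.6, 7.6 → max 11.6
Smallest max regret = 11.0 → B.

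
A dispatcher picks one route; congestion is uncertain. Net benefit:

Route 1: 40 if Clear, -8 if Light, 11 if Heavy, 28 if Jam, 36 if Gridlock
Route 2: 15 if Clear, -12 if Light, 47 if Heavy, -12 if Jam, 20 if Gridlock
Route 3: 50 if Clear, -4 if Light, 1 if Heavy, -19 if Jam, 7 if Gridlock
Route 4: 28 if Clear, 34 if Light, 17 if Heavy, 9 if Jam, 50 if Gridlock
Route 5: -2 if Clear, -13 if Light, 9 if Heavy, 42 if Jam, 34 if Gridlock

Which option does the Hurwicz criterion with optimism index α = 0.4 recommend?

Route 1: 0.4·40 + 0.6·(-8) = 11.2
Route 2: 0.4·47 + 0.6·(-12) = 11.6
Route 3: 0.4·50 + 0.6·(-19) = 8.6
Route 4: 0.4·50 + 0.6·9 = 25.4
Route 5: 0.4·42 + 0.6·(-13) = 9
Highest Hurwicz score = 25.4 → Route 4.

Route 4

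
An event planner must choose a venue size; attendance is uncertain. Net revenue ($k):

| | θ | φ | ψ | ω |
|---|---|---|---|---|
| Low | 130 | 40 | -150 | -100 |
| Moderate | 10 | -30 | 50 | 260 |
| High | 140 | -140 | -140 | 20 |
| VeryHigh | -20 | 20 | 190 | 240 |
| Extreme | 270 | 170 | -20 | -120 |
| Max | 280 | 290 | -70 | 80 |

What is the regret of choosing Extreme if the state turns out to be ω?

380

Best payoff under ω is 260.
Regret = 260 − (-120) = 380.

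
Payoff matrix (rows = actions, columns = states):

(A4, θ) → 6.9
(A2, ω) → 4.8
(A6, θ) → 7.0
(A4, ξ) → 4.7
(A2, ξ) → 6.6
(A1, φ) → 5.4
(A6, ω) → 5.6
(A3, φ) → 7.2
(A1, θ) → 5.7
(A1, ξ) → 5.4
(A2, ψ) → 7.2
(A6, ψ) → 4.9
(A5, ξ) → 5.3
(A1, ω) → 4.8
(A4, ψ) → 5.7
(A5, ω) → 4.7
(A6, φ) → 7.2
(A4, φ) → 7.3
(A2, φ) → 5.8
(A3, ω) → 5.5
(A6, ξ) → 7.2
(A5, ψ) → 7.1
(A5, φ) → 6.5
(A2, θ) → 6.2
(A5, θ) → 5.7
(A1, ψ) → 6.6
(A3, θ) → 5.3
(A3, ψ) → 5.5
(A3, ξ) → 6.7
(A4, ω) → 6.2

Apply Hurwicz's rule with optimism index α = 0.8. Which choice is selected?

A1: 0.8·6.6 + 0.2·4.8 = 6.24
A2: 0.8·7.2 + 0.2·4.8 = 6.72
A3: 0.8·7.2 + 0.2·5.3 = 6.82
A4: 0.8·7.3 + 0.2·4.7 = 6.78
A5: 0.8·7.1 + 0.2·4.7 = 6.62
A6: 0.8·7.2 + 0.2·4.9 = 6.74
Highest Hurwicz score = 6.82 → A3.

A3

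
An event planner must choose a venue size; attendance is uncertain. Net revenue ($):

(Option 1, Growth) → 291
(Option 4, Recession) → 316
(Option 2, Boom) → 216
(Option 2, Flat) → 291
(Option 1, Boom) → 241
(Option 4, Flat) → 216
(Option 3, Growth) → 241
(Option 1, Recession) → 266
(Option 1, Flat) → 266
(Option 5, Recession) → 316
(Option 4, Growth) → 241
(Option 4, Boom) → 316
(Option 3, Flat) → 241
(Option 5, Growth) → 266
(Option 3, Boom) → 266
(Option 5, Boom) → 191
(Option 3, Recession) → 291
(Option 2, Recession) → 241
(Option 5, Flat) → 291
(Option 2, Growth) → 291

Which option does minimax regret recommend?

Option 3

Column bests: Recession=316, Flat=291, Growth=291, Boom=316.
Option 1 regrets: 50, 25, 0, 75 → max 75
Option 2 regrets: 75, 0, 0, 100 → max 100
Option 3 regrets: 25, 50, 50, 50 → max 50
Option 4 regrets: 0, 75, 50, 0 → max 75
Option 5 regrets: 0, 0, 25, 125 → max 125
Smallest max regret = 50 → Option 3.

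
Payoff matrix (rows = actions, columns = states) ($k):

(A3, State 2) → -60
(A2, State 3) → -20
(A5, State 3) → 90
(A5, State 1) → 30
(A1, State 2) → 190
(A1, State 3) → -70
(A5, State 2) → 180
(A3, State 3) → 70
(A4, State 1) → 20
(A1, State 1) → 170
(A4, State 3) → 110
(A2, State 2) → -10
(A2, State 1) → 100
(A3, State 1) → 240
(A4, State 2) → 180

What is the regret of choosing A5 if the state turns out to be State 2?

Best payoff under State 2 is 190.
Regret = 190 − 180 = 10.

10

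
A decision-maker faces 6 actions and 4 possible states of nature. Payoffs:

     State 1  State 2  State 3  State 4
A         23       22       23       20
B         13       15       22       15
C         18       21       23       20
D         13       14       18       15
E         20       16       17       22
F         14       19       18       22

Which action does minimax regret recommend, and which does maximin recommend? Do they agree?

minimax regret → A; maximin → A (agree)

Column bests: State 1=23, State 2=22, State 3=23, State 4=22.
A regrets: 0, 0, 0, 2 → max 2
B regrets: 10, 7, 1, 7 → max 10
C regrets: 5, 1, 0, 2 → max 5
D regrets: 10, 8, 5, 7 → max 10
E regrets: 3, 6, 6, 0 → max 6
F regrets: 9, 3, 5, 0 → max 9
Smallest max regret = 2 → A.
Row minima: A=20, B=13, C=18, D=13, E=16, F=14
Best worst-case = 20 → A.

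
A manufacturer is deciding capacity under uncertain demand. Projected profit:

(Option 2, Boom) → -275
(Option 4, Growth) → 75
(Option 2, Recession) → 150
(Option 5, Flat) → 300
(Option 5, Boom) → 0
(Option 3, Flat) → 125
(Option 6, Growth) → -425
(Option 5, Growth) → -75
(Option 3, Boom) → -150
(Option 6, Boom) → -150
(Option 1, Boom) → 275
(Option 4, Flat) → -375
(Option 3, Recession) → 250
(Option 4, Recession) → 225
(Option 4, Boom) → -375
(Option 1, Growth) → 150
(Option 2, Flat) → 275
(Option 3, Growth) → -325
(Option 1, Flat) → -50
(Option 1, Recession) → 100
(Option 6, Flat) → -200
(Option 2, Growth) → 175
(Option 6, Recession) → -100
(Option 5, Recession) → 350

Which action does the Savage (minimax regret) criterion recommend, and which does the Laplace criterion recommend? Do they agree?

Column bests: Recession=350, Flat=300, Growth=175, Boom=275.
Option 1 regrets: 250, 350, 25, 0 → max 350
Option 2 regrets: 200, 25, 0, 550 → max 550
Option 3 regrets: 100, 175, 500, 425 → max 500
Option 4 regrets: 125, 675, 100, 650 → max 675
Option 5 regrets: 0, 0, 250, 275 → max 275
Option 6 regrets: 450, 500, 600, 425 → max 600
Smallest max regret = 275 → Option 5.
Row averages: Option 1=118.75, Option 2=81.25, Option 3=-25, Option 4=-112.5, Option 5=143.75, Option 6=-218.75
Highest average = 143.75 → Option 5.

minimax regret → Option 5; laplace → Option 5 (agree)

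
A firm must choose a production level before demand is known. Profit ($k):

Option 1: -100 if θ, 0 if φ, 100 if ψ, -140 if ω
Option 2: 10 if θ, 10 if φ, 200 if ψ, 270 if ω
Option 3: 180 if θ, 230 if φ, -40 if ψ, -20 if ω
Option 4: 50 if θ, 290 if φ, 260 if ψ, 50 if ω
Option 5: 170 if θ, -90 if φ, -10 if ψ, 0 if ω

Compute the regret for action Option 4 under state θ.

130

Best payoff under θ is 180.
Regret = 180 − 50 = 130.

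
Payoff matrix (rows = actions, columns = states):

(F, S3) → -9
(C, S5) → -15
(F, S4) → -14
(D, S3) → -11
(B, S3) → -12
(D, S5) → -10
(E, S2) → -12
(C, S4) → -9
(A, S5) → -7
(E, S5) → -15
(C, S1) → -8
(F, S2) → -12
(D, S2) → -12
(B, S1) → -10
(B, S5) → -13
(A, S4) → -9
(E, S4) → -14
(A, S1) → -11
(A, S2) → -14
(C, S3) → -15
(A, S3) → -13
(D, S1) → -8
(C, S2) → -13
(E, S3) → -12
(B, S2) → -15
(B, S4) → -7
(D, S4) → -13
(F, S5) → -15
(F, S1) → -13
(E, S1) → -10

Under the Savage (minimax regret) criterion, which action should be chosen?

A

Column bests: S1=-8, S2=-12, S3=-9, S4=-7, S5=-7.
A regrets: 3, 2, 4, 2, 0 → max 4
B regrets: 2, 3, 3, 0, 6 → max 6
C regrets: 0, 1, 6, 2, 8 → max 8
D regrets: 0, 0, 2, 6, 3 → max 6
E regrets: 2, 0, 3, 7, 8 → max 8
F regrets: 5, 0, 0, 7, 8 → max 8
Smallest max regret = 4 → A.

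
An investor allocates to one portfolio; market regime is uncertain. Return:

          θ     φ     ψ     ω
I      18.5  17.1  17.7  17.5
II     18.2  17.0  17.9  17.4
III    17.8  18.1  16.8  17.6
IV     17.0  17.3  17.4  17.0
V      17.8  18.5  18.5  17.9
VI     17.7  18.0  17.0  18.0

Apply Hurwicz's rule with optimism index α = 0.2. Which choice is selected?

I: 0.2·18.5 + 0.8·17.1 = 17.38
II: 0.2·18.2 + 0.8·17.0 = 17.24
III: 0.2·18.1 + 0.8·16.8 = 17.06
IV: 0.2·17.4 + 0.8·17.0 = 17.08
V: 0.2·18.5 + 0.8·17.8 = 17.94
VI: 0.2·18.0 + 0.8·17.0 = 17.2
Highest Hurwicz score = 17.94 → V.

V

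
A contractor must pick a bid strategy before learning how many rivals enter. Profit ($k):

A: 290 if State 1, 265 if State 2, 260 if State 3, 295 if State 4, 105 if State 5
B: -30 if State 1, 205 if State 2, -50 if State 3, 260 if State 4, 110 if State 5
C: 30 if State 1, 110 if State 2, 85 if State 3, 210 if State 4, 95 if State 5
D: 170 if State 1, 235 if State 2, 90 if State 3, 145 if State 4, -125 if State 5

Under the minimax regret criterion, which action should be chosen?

Column bests: State 1=290, State 2=265, State 3=260, State 4=295, State 5=110.
A regrets: 0, 0, 0, 0, 5 → max 5
B regrets: 320, 60, 310, 35, 0 → max 320
C regrets: 260, 155, 175, 85, 15 → max 260
D regrets: 120, 30, 170, 150, 235 → max 235
Smallest max regret = 5 → A.

A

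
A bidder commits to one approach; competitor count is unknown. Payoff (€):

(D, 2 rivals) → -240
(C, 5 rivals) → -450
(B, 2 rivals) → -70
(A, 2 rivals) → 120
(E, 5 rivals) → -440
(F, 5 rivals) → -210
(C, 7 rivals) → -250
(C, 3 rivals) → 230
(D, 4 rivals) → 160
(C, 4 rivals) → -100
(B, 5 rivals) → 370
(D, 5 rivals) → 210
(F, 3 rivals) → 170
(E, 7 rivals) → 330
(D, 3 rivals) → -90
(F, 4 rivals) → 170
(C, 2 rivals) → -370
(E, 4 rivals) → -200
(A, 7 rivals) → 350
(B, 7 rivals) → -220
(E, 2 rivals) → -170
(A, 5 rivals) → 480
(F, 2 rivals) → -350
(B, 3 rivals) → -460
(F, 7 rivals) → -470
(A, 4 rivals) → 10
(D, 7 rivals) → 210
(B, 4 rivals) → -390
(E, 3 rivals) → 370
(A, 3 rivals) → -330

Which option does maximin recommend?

Row minima: A=-330, B=-460, C=-450, D=-240, E=-440, F=-470
Best worst-case = -240 → D.

D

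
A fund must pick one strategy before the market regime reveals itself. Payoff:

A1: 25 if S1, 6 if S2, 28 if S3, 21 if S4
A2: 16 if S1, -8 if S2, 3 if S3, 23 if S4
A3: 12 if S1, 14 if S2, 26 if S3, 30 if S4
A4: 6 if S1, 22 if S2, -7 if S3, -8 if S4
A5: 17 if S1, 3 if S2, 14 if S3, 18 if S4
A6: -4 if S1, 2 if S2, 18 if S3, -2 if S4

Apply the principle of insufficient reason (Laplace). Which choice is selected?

Row averages: A1=20, A2=8.5, A3=20.5, A4=3.25, A5=13, A6=3.5
Highest average = 20.5 → A3.

A3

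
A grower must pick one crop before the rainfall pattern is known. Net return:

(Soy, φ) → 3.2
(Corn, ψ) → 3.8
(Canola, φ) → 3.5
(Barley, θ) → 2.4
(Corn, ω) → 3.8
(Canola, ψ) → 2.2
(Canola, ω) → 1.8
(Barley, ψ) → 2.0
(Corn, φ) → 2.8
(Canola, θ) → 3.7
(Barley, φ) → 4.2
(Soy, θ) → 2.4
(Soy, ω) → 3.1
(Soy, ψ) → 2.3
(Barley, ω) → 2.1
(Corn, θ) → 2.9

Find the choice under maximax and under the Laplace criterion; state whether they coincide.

Row maxima: Soy=3.2, Barley=4.2, Corn=3.8, Canola=3.7
Best best-case = 4.2 → Barley.
Row averages: Soy=2.75, Barley=2.675, Corn=3.325, Canola=2.8
Highest average = 3.325 → Corn.

maximax → Barley; laplace → Corn (disagree)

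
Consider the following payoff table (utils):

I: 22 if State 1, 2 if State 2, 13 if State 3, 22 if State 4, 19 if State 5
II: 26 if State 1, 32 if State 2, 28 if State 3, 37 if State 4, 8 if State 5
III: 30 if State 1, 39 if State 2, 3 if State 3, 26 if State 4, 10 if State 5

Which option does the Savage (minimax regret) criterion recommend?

Column bests: State 1=30, State 2=39, State 3=28, State 4=37, State 5=19.
I regrets: 8, 37, 15, 15, 0 → max 37
II regrets: 4, 7, 0, 0, 11 → max 11
III regrets: 0, 0, 25, 11, 9 → max 25
Smallest max regret = 11 → II.

II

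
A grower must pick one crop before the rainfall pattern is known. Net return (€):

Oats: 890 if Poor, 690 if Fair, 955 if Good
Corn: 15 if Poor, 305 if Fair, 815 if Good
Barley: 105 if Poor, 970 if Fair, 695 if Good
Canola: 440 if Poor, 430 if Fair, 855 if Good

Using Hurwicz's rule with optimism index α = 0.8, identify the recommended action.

Oats: 0.8·955 + 0.2·690 = 902
Corn: 0.8·815 + 0.2·15 = 655
Barley: 0.8·970 + 0.2·105 = 797
Canola: 0.8·855 + 0.2·430 = 770
Highest Hurwicz score = 902 → Oats.

Oats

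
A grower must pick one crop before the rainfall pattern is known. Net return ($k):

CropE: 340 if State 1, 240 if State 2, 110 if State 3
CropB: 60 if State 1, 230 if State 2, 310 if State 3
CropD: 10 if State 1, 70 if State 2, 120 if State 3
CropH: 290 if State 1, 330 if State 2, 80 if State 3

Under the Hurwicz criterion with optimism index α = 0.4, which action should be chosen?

CropE: 0.4·340 + 0.6·110 = 202
CropB: 0.4·310 + 0.6·60 = 160
CropD: 0.4·120 + 0.6·10 = 54
CropH: 0.4·330 + 0.6·80 = 180
Highest Hurwicz score = 202 → CropE.

CropE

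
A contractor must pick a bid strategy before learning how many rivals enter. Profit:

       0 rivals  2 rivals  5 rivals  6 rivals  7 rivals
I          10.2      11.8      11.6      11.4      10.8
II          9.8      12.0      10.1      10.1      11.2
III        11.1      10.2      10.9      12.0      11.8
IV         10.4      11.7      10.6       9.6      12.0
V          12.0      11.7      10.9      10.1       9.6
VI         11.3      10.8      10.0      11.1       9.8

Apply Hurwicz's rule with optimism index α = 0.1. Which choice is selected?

I: 0.1·11.8 + 0.9·10.2 = 10.36
II: 0.1·12.0 + 0.9·9.8 = 10.02
III: 0.1·12.0 + 0.9·10.2 = 10.38
IV: 0.1·12.0 + 0.9·9.6 = 9.84
V: 0.1·12.0 + 0.9·9.6 = 9.84
VI: 0.1·11.3 + 0.9·9.8 = 9.95
Highest Hurwicz score = 10.38 → III.

III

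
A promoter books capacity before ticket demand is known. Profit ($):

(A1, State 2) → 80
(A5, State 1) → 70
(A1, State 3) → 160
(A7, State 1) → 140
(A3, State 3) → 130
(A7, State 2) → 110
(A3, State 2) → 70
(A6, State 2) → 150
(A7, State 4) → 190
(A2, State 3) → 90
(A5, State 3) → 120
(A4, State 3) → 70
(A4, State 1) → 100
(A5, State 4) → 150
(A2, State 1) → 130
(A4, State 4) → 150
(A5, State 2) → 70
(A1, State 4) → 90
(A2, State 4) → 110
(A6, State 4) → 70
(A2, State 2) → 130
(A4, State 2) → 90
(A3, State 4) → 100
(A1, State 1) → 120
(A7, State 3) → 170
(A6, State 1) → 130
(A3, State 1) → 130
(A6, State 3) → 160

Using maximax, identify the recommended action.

Row maxima: A1=160, A2=130, A3=130, A4=150, A5=150, A6=160, A7=190
Best best-case = 190 → A7.

A7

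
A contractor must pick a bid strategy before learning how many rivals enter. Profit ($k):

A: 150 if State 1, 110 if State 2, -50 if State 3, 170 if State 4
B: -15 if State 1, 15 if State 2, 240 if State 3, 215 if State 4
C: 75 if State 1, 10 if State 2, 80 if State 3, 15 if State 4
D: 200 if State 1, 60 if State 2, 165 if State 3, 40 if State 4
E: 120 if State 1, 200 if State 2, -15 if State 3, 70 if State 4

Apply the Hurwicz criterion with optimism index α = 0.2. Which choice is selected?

D

A: 0.2·170 + 0.8·(-50) = -6
B: 0.2·240 + 0.8·(-15) = 36
C: 0.2·80 + 0.8·10 = 24
D: 0.2·200 + 0.8·40 = 72
E: 0.2·200 + 0.8·(-15) = 28
Highest Hurwicz score = 72 → D.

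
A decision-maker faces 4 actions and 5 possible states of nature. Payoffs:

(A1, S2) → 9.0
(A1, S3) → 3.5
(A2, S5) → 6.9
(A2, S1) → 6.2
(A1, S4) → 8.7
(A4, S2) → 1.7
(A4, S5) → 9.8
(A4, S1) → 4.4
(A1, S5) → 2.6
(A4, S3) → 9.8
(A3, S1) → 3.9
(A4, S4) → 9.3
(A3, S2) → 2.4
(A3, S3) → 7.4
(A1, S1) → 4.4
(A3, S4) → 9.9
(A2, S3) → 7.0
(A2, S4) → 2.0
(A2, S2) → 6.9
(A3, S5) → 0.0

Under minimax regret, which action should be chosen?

A1

Column bests: S1=6.2, S2=9.0, S3=9.8, S4=9.9, S5=9.8.
A1 regrets: 1.8, 0.0, 6.3, 1.2, 7.2 → max 7.2
A2 regrets: 0.0, 2.1, 2.8, 7.9, 2.9 → max 7.9
A3 regrets: 2.3, 6.6, 2.4, 0.0, 9.8 → max 9.8
A4 regrets: 1.8, 7.3, 0.0, 0.6, 0.0 → max 7.3
Smallest max regret = 7.2 → A1.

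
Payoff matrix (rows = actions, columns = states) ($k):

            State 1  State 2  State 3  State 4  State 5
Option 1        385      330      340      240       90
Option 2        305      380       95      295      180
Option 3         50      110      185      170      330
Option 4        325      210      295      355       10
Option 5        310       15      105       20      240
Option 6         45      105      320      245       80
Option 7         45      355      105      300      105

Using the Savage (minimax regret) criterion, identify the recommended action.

Option 1

Column bests: State 1=385, State 2=380, State 3=340, State 4=355, State 5=330.
Option 1 regrets: 0, 50, 0, 115, 240 → max 240
Option 2 regrets: 80, 0, 245, 60, 150 → max 245
Option 3 regrets: 335, 270, 155, 185, 0 → max 335
Option 4 regrets: 60, 170, 45, 0, 320 → max 320
Option 5 regrets: 75, 365, 235, 335, 90 → max 365
Option 6 regrets: 340, 275, 20, 110, 250 → max 340
Option 7 regrets: 340, 25, 235, 55, 225 → max 340
Smallest max regret = 240 → Option 1.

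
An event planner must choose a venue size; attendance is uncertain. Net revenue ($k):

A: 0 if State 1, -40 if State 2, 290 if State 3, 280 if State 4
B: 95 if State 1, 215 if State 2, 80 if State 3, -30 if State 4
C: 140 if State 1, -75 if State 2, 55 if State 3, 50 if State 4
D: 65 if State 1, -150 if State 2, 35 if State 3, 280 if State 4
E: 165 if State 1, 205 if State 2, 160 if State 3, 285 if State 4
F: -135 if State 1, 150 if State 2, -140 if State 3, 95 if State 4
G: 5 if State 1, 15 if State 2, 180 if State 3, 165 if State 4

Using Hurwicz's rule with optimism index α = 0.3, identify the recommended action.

E

A: 0.3·290 + 0.7·(-40) = 59
B: 0.3·215 + 0.7·(-30) = 43.5
C: 0.3·140 + 0.7·(-75) = -10.5
D: 0.3·280 + 0.7·(-150) = -21
E: 0.3·285 + 0.7·160 = 197.5
F: 0.3·150 + 0.7·(-140) = -53
G: 0.3·180 + 0.7·5 = 57.5
Highest Hurwicz score = 197.5 → E.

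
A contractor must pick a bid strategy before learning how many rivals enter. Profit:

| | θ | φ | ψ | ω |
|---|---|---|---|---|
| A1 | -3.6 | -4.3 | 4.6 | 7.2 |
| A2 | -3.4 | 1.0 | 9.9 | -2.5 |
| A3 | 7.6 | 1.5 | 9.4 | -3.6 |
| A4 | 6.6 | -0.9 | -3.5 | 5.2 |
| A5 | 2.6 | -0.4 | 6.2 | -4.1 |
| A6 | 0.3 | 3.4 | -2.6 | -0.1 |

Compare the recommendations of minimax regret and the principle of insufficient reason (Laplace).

Column bests: θ=7.6, φ=3.4, ψ=9.9, ω=7.2.
A1 regrets: 11.2, 7.7, 5.3, 0.0 → max 11.2
A2 regrets: 11.0, 2.4, 0.0, 9.7 → max 11.0
A3 regrets: 0.0, 1.9, 0.5, 10.8 → max 10.8
A4 regrets: 1.0, 4.3, 13.4, 2.0 → max 13.4
A5 regrets: 5.0, 3.8, 3.7, 11.3 → max 11.3
A6 regrets: 7.3, 0.0, 12.5, 7.3 → max 12.5
Smallest max regret = 10.8 → A3.
Row averages: A1=0.975, A2=1.25, A3=3.725, A4=1.85, A5=1.075, A6=0.25
Highest average = 3.725 → A3.

minimax regret → A3; laplace → A3 (agree)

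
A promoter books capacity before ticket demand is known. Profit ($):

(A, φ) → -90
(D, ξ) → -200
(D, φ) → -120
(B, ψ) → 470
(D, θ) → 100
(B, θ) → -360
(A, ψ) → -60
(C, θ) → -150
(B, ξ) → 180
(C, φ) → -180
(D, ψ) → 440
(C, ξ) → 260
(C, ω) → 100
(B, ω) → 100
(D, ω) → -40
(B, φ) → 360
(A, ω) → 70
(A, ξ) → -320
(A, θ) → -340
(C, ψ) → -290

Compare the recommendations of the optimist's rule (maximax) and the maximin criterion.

Row maxima: A=70, B=470, C=260, D=440
Best best-case = 470 → B.
Row minima: A=-340, B=-360, C=-290, D=-200
Best worst-case = -200 → D.

maximax → B; maximin → D (disagree)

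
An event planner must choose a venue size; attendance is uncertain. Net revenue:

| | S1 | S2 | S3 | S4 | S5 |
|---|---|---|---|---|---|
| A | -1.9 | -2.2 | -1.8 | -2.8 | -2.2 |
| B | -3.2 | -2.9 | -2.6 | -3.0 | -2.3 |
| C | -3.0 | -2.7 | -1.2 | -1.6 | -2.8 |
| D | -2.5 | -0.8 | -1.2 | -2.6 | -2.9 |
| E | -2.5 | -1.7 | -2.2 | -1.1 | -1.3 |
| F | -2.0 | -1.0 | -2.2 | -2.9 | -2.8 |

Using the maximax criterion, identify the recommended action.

D

Row maxima: A=-1.8, B=-2.3, C=-1.2, D=-0.8, E=-1.1, F=-1.0
Best best-case = -0.8 → D.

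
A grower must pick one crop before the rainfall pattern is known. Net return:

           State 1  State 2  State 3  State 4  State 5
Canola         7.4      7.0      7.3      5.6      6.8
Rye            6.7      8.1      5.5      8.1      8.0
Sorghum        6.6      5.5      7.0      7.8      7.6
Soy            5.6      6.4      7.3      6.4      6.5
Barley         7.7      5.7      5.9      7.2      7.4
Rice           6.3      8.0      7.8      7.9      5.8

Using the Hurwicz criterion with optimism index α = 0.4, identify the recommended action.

Rice

Canola: 0.4·7.4 + 0.6·5.6 = 6.32
Rye: 0.4·8.1 + 0.6·5.5 = 6.54
Sorghum: 0.4·7.8 + 0.6·5.5 = 6.42
Soy: 0.4·7.3 + 0.6·5.6 = 6.28
Barley: 0.4·7.7 + 0.6·5.7 = 6.5
Rice: 0.4·8.0 + 0.6·5.8 = 6.68
Highest Hurwicz score = 6.68 → Rice.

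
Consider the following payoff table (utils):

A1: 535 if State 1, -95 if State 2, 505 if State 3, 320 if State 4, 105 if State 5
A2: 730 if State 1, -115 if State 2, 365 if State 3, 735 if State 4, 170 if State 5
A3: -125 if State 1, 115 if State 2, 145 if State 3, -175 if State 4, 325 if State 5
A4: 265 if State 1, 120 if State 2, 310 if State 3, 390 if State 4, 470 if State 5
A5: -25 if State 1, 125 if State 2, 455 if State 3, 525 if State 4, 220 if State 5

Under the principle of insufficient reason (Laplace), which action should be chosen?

Row averages: A1=274, A2=377, A3=57, A4=311, A5=260
Highest average = 377 → A2.

A2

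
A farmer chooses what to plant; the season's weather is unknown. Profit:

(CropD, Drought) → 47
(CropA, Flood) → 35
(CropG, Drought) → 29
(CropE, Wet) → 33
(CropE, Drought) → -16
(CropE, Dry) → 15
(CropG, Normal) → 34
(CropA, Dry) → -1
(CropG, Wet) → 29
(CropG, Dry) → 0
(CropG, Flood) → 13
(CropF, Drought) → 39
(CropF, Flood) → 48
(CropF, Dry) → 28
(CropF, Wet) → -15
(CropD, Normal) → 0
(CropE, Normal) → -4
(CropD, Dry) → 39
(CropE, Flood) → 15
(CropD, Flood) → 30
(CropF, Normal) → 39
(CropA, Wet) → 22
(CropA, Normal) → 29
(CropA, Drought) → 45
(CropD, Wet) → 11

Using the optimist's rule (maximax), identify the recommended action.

Row maxima: CropF=48, CropG=34, CropA=45, CropD=47, CropE=33
Best best-case = 48 → CropF.

CropF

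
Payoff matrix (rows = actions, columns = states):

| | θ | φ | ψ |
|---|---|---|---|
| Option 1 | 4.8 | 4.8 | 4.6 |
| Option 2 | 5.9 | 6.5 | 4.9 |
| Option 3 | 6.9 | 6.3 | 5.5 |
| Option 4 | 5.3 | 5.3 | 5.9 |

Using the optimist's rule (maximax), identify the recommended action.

Row maxima: Option 1=4.8, Option 2=6.5, Option 3=6.9, Option 4=5.9
Best best-case = 6.9 → Option 3.

Option 3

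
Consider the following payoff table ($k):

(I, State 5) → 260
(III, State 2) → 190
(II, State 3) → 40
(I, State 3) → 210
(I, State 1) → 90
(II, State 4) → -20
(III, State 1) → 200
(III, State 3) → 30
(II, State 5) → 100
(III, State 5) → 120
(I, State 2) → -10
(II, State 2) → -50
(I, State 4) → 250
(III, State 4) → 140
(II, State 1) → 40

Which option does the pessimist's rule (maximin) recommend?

Row minima: I=-10, II=-50, III=30
Best worst-case = 30 → III.

III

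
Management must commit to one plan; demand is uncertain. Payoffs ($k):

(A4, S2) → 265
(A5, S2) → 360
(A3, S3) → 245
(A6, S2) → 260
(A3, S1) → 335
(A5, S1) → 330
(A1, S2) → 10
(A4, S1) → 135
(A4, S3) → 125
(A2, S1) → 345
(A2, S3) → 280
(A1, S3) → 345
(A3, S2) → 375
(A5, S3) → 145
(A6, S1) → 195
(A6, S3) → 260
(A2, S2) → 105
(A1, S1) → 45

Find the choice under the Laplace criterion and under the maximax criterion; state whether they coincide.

laplace → A3; maximax → A3 (agree)

Row averages: A1=400/3, A2=730/3, A3=955/3, A4=175, A5=835/3, A6=715/3
Highest average = 955/3 → A3.
Row maxima: A1=345, A2=345, A3=375, A4=265, A5=360, A6=260
Best best-case = 375 → A3.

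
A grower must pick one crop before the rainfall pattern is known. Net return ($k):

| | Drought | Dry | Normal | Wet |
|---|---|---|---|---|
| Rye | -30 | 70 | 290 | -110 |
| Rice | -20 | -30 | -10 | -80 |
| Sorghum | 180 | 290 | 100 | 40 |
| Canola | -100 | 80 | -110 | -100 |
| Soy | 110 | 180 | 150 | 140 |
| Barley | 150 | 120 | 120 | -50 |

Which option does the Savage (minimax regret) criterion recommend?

Soy

Column bests: Drought=180, Dry=290, Normal=290, Wet=140.
Rye regrets: 210, 220, 0, 250 → max 250
Rice regrets: 200, 320, 300, 220 → max 320
Sorghum regrets: 0, 0, 190, 100 → max 190
Canola regrets: 280, 210, 400, 240 → max 400
Soy regrets: 70, 110, 140, 0 → max 140
Barley regrets: 30, 170, 170, 190 → max 190
Smallest max regret = 140 → Soy.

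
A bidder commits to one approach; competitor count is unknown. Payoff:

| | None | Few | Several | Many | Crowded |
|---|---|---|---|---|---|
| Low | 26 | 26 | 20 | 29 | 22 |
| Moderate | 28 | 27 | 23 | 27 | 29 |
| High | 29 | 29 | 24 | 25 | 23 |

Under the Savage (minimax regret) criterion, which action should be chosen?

Moderate

Column bests: None=29, Few=29, Several=24, Many=29, Crowded=29.
Low regrets: 3, 3, 4, 0, 7 → max 7
Moderate regrets: 1, 2, 1, 2, 0 → max 2
High regrets: 0, 0, 0, 4, 6 → max 6
Smallest max regret = 2 → Moderate.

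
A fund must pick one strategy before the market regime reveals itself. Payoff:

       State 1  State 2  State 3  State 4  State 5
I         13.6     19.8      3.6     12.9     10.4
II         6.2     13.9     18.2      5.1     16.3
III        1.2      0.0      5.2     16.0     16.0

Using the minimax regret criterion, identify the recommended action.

II

Column bests: State 1=13.6, State 2=19.8, State 3=18.2, State 4=16.0, State 5=16.3.
I regrets: 0.0, 0.0, 14.6, 3.1, 5.9 → max 14.6
II regrets: 7.4, 5.9, 0.0, 10.9, 0.0 → max 10.9
III regrets: 12.4, 19.8, 13.0, 0.0, 0.3 → max 19.8
Smallest max regret = 10.9 → II.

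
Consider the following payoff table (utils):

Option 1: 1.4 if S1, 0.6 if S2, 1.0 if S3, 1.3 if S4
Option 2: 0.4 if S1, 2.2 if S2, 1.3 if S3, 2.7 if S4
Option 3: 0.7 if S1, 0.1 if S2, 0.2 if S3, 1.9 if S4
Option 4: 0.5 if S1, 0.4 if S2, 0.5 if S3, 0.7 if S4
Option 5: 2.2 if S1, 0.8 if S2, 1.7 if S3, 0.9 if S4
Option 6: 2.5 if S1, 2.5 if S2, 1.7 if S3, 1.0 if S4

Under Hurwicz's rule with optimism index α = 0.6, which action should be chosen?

Option 6

Option 1: 0.6·1.4 + 0.4·0.6 = 1.08
Option 2: 0.6·2.7 + 0.4·0.4 = 1.78
Option 3: 0.6·1.9 + 0.4·0.1 = 1.18
Option 4: 0.6·0.7 + 0.4·0.4 = 0.58
Option 5: 0.6·2.2 + 0.4·0.8 = 1.64
Option 6: 0.6·2.5 + 0.4·1.0 = 1.9
Highest Hurwicz score = 1.9 → Option 6.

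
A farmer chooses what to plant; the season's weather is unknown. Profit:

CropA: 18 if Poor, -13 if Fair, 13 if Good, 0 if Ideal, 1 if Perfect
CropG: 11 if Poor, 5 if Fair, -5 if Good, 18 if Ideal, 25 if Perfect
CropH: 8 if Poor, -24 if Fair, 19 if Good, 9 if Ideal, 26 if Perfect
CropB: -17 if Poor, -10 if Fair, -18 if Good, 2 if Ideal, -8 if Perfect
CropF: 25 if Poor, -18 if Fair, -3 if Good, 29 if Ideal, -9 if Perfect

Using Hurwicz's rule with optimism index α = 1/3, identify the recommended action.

CropA: 1/3·18 + 2/3·(-13) = -8/3
CropG: 1/3·25 + 2/3·(-5) = 5
CropH: 1/3·26 + 2/3·(-24) = -22/3
CropB: 1/3·2 + 2/3·(-18) = -34/3
CropF: 1/3·29 + 2/3·(-18) = -7/3
Highest Hurwicz score = 5 → CropG.

CropG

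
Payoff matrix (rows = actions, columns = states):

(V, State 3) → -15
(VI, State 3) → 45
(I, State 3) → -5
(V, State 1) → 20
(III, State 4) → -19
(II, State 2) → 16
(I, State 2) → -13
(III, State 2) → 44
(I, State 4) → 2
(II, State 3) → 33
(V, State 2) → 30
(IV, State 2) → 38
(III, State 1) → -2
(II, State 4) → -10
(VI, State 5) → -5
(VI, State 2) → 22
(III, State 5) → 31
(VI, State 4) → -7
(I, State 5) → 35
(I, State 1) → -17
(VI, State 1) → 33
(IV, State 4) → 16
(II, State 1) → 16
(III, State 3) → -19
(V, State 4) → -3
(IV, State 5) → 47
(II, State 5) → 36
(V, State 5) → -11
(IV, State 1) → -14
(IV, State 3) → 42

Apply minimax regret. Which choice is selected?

Column bests: State 1=33, State 2=44, State 3=45, State 4=16, State 5=47.
I regrets: 50, 57, 50, 14, 12 → max 57
II regrets: 17, 28, 12, 26, 11 → max 28
III regrets: 35, 0, 64, 35, 16 → max 64
IV regrets: 47, 6, 3, 0, 0 → max 47
V regrets: 13, 14, 60, 19, 58 → max 60
VI regrets: 0, 22, 0, 23, 52 → max 52
Smallest max regret = 28 → II.

II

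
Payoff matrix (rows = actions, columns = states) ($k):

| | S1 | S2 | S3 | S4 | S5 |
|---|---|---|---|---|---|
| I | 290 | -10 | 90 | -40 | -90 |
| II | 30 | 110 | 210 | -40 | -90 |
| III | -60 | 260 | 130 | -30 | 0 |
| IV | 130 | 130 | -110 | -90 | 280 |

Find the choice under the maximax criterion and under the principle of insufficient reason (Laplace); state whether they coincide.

Row maxima: I=290, II=210, III=260, IV=280
Best best-case = 290 → I.
Row averages: I=48, II=44, III=60, IV=68
Highest average = 68 → IV.

maximax → I; laplace → IV (disagree)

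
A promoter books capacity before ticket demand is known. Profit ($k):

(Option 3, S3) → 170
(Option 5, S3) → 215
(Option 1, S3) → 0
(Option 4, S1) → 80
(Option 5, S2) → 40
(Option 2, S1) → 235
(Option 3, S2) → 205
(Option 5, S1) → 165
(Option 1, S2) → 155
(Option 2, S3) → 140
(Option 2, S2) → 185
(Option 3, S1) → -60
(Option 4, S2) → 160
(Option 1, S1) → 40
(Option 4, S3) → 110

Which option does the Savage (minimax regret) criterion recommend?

Option 2

Column bests: S1=235, S2=205, S3=215.
Option 1 regrets: 195, 50, 215 → max 215
Option 2 regrets: 0, 20, 75 → max 75
Option 3 regrets: 295, 0, 45 → max 295
Option 4 regrets: 155, 45, 105 → max 155
Option 5 regrets: 70, 165, 0 → max 165
Smallest max regret = 75 → Option 2.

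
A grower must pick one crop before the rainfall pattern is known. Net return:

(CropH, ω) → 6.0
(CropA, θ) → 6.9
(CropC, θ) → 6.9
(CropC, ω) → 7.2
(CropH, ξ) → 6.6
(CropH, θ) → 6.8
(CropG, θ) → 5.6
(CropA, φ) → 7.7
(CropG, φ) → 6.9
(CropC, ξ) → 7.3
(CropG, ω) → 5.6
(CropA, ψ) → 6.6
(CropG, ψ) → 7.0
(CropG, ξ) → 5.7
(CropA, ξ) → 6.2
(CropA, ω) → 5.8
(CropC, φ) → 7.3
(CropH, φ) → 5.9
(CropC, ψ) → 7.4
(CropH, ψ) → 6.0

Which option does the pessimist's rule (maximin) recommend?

CropC

Row minima: CropA=5.8, CropH=5.9, CropG=5.6, CropC=6.9
Best worst-case = 6.9 → CropC.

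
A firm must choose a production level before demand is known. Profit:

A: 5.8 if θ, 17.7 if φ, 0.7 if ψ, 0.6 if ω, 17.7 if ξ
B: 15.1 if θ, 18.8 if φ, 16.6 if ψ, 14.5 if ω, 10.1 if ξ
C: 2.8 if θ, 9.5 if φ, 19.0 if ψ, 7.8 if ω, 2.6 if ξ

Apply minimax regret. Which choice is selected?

B

Column bests: θ=15.1, φ=18.8, ψ=19.0, ω=14.5, ξ=17.7.
A regrets: 9.3, 1.1, 18.3, 13.9, 0.0 → max 18.3
B regrets: 0.0, 0.0, 2.4, 0.0, 7.6 → max 7.6
C regrets: 12.3, 9.3, 0.0, 6.7, 15.1 → max 15.1
Smallest max regret = 7.6 → B.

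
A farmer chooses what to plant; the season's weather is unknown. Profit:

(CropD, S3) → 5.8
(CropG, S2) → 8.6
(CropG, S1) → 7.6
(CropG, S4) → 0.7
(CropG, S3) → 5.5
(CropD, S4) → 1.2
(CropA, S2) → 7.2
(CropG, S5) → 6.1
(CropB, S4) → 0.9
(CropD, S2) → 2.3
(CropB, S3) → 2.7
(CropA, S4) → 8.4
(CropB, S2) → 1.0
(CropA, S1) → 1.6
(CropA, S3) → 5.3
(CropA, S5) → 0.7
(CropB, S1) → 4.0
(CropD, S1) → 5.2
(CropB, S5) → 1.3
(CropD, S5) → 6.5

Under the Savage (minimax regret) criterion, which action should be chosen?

CropA

Column bests: S1=7.6, S2=8.6, S3=5.8, S4=8.4, S5=6.5.
CropG regrets: 0.0, 0.0, 0.3, 7.7, 0.4 → max 7.7
CropD regrets: 2.4, 6.3, 0.0, 7.2, 0.0 → max 7.2
CropA regrets: 6.0, 1.4, 0.5, 0.0, 5.8 → max 6.0
CropB regrets: 3.6, 7.6, 3.1, 7.5, 5.2 → max 7.6
Smallest max regret = 6.0 → CropA.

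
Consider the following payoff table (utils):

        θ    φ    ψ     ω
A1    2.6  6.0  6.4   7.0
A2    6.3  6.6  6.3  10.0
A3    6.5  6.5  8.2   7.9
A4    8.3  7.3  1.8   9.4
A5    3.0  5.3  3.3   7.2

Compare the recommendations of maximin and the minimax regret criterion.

maximin → A3; minimax regret → A2 (disagree)

Row minima: A1=2.6, A2=6.3, A3=6.5, A4=1.8, A5=3.0
Best worst-case = 6.5 → A3.
Column bests: θ=8.3, φ=7.3, ψ=8.2, ω=10.0.
A1 regrets: 5.7, 1.3, 1.8, 3.0 → max 5.7
A2 regrets: 2.0, 0.7, 1.9, 0.0 → max 2.0
A3 regrets: 1.8, 0.8, 0.0, 2.1 → max 2.1
A4 regrets: 0.0, 0.0, 6.4, 0.6 → max 6.4
A5 regrets: 5.3, 2.0, 4.9, 2.8 → max 5.3
Smallest max regret = 2.0 → A2.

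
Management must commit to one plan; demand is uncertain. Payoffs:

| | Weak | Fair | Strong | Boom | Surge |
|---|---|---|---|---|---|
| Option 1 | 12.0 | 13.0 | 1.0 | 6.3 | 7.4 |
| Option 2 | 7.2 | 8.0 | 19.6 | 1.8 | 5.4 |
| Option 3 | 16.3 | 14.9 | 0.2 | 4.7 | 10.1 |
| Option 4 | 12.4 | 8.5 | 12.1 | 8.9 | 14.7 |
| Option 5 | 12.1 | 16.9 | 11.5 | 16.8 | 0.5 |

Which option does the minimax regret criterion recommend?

Option 4

Column bests: Weak=16.3, Fair=16.9, Strong=19.6, Boom=16.8, Surge=14.7.
Option 1 regrets: 4.3, 3.9, 18.6, 10.5, 7.3 → max 18.6
Option 2 regrets: 9.1, 8.9, 0.0, 15.0, 9.3 → max 15.0
Option 3 regrets: 0.0, 2.0, 19.4, 12.1, 4.6 → max 19.4
Option 4 regrets: 3.9, 8.4, 7.5, 7.9, 0.0 → max 8.4
Option 5 regrets: 4.2, 0.0, 8.1, 0.0, 14.2 → max 14.2
Smallest max regret = 8.4 → Option 4.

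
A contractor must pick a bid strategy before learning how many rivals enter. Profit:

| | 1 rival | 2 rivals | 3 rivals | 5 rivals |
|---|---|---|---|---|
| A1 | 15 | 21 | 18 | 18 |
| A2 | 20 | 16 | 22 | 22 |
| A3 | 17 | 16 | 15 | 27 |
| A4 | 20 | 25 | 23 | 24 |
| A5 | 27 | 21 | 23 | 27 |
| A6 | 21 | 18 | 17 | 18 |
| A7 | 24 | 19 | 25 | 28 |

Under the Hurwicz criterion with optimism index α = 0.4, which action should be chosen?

A1: 0.4·21 + 0.6·15 = 17.4
A2: 0.4·22 + 0.6·16 = 18.4
A3: 0.4·27 + 0.6·15 = 19.8
A4: 0.4·25 + 0.6·20 = 22
A5: 0.4·27 + 0.6·21 = 23.4
A6: 0.4·21 + 0.6·17 = 18.6
A7: 0.4·28 + 0.6·19 = 22.6
Highest Hurwicz score = 23.4 → A5.

A5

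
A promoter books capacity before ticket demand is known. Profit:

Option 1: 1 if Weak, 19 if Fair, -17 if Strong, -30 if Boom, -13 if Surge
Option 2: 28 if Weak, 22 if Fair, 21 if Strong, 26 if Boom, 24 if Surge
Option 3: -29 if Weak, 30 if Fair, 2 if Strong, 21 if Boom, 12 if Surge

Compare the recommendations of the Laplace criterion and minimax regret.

Row averages: Option 1=-8, Option 2=24.2, Option 3=7.2
Highest average = 24.2 → Option 2.
Column bests: Weak=28, Fair=30, Strong=21, Boom=26, Surge=24.
Option 1 regrets: 27, 11, 38, 56, 37 → max 56
Option 2 regrets: 0, 8, 0, 0, 0 → max 8
Option 3 regrets: 57, 0, 19, 5, 12 → max 57
Smallest max regret = 8 → Option 2.

laplace → Option 2; minimax regret → Option 2 (agree)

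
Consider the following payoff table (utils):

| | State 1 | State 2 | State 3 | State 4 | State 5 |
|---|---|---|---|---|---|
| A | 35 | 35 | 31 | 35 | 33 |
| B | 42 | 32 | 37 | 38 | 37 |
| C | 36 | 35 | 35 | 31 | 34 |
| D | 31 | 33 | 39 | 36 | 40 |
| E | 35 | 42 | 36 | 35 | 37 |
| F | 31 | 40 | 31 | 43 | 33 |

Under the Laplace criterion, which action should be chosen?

Row averages: A=33.8, B=37.2, C=34.2, D=35.8, E=37, F=35.6
Highest average = 37.2 → B.

B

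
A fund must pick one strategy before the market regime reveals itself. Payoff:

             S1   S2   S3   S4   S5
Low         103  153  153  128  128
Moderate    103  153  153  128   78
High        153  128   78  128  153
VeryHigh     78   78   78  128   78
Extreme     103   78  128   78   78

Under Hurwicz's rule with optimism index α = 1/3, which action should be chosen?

Low

Low: 1/3·153 + 2/3·103 = 359/3
Moderate: 1/3·153 + 2/3·78 = 103
High: 1/3·153 + 2/3·78 = 103
VeryHigh: 1/3·128 + 2/3·78 = 284/3
Extreme: 1/3·128 + 2/3·78 = 284/3
Highest Hurwicz score = 359/3 → Low.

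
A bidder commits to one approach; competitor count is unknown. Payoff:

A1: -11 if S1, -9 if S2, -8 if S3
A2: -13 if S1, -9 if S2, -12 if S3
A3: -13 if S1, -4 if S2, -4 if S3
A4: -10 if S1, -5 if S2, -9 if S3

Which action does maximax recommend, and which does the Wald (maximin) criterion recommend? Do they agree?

maximax → A3; maximin → A4 (disagree)

Row maxima: A1=-8, A2=-9, A3=-4, A4=-5
Best best-case = -4 → A3.
Row minima: A1=-11, A2=-13, A3=-13, A4=-10
Best worst-case = -10 → A4.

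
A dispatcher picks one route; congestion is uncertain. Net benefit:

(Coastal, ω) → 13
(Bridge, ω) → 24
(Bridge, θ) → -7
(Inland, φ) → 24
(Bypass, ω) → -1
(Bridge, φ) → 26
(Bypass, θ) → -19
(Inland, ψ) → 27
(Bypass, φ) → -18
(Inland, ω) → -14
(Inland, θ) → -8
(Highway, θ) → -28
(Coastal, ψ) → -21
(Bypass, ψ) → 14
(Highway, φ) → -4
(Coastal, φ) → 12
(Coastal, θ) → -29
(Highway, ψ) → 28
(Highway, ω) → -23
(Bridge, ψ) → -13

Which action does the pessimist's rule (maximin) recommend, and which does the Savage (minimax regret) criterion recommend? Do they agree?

Row minima: Inland=-14, Bypass=-19, Bridge=-13, Coastal=-29, Highway=-28
Best worst-case = -13 → Bridge.
Column bests: θ=-7, φ=26, ψ=28, ω=24.
Inland regrets: 1, 2, 1, 38 → max 38
Bypass regrets: 12, 44, 14, 25 → max 44
Bridge regrets: 0, 0, 41, 0 → max 41
Coastal regrets: 22, 14, 49, 11 → max 49
Highway regrets: 21, 30, 0, 47 → max 47
Smallest max regret = 38 → Inland.

maximin → Bridge; minimax regret → Inland (disagree)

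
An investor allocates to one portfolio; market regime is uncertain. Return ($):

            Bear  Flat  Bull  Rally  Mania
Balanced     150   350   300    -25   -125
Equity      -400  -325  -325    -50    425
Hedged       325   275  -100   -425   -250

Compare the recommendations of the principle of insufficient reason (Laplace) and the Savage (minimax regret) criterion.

Row averages: Balanced=130, Equity=-135, Hedged=-35
Highest average = 130 → Balanced.
Column bests: Bear=325, Flat=350, Bull=300, Rally=-25, Mania=425.
Balanced regrets: 175, 0, 0, 0, 550 → max 550
Equity regrets: 725, 675, 625, 25, 0 → max 725
Hedged regrets: 0, 75, 400, 400, 675 → max 675
Smallest max regret = 550 → Balanced.

laplace → Balanced; minimax regret → Balanced (agree)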